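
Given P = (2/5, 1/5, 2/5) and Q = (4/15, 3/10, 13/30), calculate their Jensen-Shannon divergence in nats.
0.0121 nats

Jensen-Shannon divergence is:
JSD(P||Q) = 0.5 × D_KL(P||M) + 0.5 × D_KL(Q||M)
where M = 0.5 × (P + Q) is the mixture distribution.

M = 0.5 × (2/5, 1/5, 2/5) + 0.5 × (4/15, 3/10, 13/30) = (1/3, 1/4, 5/12)

D_KL(P||M) = 0.0120 nats
D_KL(Q||M) = 0.0122 nats

JSD(P||Q) = 0.5 × 0.0120 + 0.5 × 0.0122 = 0.0121 nats

Unlike KL divergence, JSD is symmetric and bounded: 0 ≤ JSD ≤ log(2).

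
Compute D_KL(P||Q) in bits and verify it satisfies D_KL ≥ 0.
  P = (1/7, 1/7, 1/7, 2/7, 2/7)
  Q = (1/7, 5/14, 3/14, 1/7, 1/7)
0.2990 bits

KL divergence satisfies the Gibbs inequality: D_KL(P||Q) ≥ 0 for all distributions P, Q.

D_KL(P||Q) = Σ p(x) log(p(x)/q(x))
Term by term:
  x=0: 1/7 × log_2[(1/7)/(1/7)] = 0.0000
  x=1: 1/7 × log_2[(1/7)/(5/14)] = -0.1888
  x=2: 1/7 × log_2[(1/7)/(3/14)] = -0.0836
  x=3: 2/7 × log_2[(2/7)/(1/7)] = 0.2857
  x=4: 2/7 × log_2[(2/7)/(1/7)] = 0.2857
D_KL(P||Q) = 0.2990 bits

D_KL(P||Q) = 0.2990 ≥ 0 ✓

This non-negativity is a fundamental property: relative entropy cannot be negative because it measures how different Q is from P.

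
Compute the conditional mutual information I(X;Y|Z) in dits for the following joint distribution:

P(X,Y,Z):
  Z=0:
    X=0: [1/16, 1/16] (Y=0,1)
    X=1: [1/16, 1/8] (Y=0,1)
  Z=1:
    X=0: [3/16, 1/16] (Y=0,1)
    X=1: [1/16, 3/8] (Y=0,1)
0.0586 dits

Conditional mutual information: I(X;Y|Z) = H(X|Z) + H(Y|Z) - H(X,Y|Z)

H(Z) = 0.2697
H(X,Z) = 0.5568 → H(X|Z) = 0.2871
H(Y,Z) = 0.5568 → H(Y|Z) = 0.2871
H(X,Y,Z) = 0.7852 → H(X,Y|Z) = 0.5155

I(X;Y|Z) = 0.2871 + 0.2871 - 0.5155 = 0.0586 dits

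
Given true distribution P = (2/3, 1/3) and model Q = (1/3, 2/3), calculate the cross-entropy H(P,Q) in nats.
0.8676 nats

Cross-entropy: H(P,Q) = -Σ p(x) log q(x)

Alternatively: H(P,Q) = H(P) + D_KL(P||Q)
H(P) = 0.6365 nats
D_KL(P||Q) = 0.2310 nats

H(P,Q) = 0.6365 + 0.2310 = 0.8676 nats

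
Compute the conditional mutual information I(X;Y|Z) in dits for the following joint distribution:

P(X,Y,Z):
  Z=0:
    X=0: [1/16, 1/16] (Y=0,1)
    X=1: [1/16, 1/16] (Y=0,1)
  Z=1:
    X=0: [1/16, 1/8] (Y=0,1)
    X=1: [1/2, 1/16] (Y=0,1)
0.0461 dits

Conditional mutual information: I(X;Y|Z) = H(X|Z) + H(Y|Z) - H(X,Y|Z)

H(Z) = 0.2442
H(X,Z) = 0.5026 → H(X|Z) = 0.2584
H(Y,Z) = 0.5026 → H(Y|Z) = 0.2584
H(X,Y,Z) = 0.7149 → H(X,Y|Z) = 0.4707

I(X;Y|Z) = 0.2584 + 0.2584 - 0.4707 = 0.0461 dits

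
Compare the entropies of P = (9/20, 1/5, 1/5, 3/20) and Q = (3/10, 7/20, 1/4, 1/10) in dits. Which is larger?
Q

Computing entropies in dits:
H(P) = 0.5592
H(Q) = 0.5670

Distribution Q has higher entropy.

Intuition: The distribution closer to uniform (more spread out) has higher entropy.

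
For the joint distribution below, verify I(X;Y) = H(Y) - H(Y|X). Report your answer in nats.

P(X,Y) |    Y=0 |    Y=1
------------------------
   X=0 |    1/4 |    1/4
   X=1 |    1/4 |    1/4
I(X;Y) = 0.0000 nats

Mutual information has multiple equivalent forms:
- I(X;Y) = H(X) - H(X|Y)
- I(X;Y) = H(Y) - H(Y|X)
- I(X;Y) = H(X) + H(Y) - H(X,Y)

Computing all quantities:
H(X) = 0.6931, H(Y) = 0.6931, H(X,Y) = 1.3863
H(X|Y) = 0.6931, H(Y|X) = 0.6931

Verification:
H(X) - H(X|Y) = 0.6931 - 0.6931 = 0.0000
H(Y) - H(Y|X) = 0.6931 - 0.6931 = 0.0000
H(X) + H(Y) - H(X,Y) = 0.6931 + 0.6931 - 1.3863 = 0.0000

All forms give I(X;Y) = 0.0000 nats. ✓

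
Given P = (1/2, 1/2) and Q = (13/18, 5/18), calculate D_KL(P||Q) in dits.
0.0478 dits

KL divergence: D_KL(P||Q) = Σ p(x) log(p(x)/q(x))

Computing term by term:
  x=0: 1/2 × log_10[(1/2)/(13/18)] = 1/2 × -0.1597 = -0.0799
  x=1: 1/2 × log_10[(1/2)/(5/18)] = 1/2 × 0.2553 = 0.1276

D_KL(P||Q) = 0.0478 dits

Note: KL divergence is always non-negative and equals 0 iff P = Q.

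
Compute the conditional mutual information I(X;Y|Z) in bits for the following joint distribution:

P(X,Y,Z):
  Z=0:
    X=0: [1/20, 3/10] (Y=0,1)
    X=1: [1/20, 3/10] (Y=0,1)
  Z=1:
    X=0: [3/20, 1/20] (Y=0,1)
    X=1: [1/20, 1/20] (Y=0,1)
0.0132 bits

Conditional mutual information: I(X;Y|Z) = H(X|Z) + H(Y|Z) - H(X,Y|Z)

H(Z) = 0.8813
H(X,Z) = 1.8568 → H(X|Z) = 0.9755
H(Y,Z) = 1.5710 → H(Y|Z) = 0.6897
H(X,Y,Z) = 2.5332 → H(X,Y|Z) = 1.6519

I(X;Y|Z) = 0.9755 + 0.6897 - 1.6519 = 0.0132 bits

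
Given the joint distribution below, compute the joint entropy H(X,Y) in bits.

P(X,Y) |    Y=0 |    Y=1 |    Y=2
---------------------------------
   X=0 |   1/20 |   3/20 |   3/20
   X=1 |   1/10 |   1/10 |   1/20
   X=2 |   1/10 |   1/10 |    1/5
3.0464 bits

Joint entropy is H(X,Y) = -Σ_{x,y} p(x,y) log p(x,y).

Summing over all non-zero entries:
H(X,Y) = -[1/20·log_2(1/20) + 3/20·log_2(3/20) + 3/20·log_2(3/20) + 1/10·log_2(1/10) + 1/10·log_2(1/10) + 1/20·log_2(1/20) + 1/10·log_2(1/10) + 1/10·log_2(1/10) + 1/5·log_2(1/5)]
H(X,Y) = 3.0464 bits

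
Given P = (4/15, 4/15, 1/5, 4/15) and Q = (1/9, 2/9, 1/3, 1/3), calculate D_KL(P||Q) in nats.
0.1204 nats

KL divergence: D_KL(P||Q) = Σ p(x) log(p(x)/q(x))

Computing term by term:
  x=0: 4/15 × log_e[(4/15)/(1/9)] = 4/15 × 0.8755 = 0.2335
  x=1: 4/15 × log_e[(4/15)/(2/9)] = 4/15 × 0.1823 = 0.0486
  x=2: 1/5 × log_e[(1/5)/(1/3)] = 1/5 × -0.5108 = -0.1022
  x=3: 4/15 × log_e[(4/15)/(1/3)] = 4/15 × -0.2231 = -0.0595

D_KL(P||Q) = 0.1204 nats

Note: KL divergence is always non-negative and equals 0 iff P = Q.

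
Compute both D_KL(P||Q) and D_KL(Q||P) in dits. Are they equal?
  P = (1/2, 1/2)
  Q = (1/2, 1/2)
D_KL(P||Q) = 0.0000, D_KL(Q||P) = 0.0000

KL divergence is not symmetric: D_KL(P||Q) ≠ D_KL(Q||P) in general.

D_KL(P||Q) = 0.0000 dits
D_KL(Q||P) = 0.0000 dits

In this case they happen to be equal (to 4 decimal places).

This asymmetry is why KL divergence is not a true distance metric.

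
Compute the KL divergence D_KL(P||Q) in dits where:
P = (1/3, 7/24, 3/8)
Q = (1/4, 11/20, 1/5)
0.0637 dits

KL divergence: D_KL(P||Q) = Σ p(x) log(p(x)/q(x))

Computing term by term:
  x=0: 1/3 × log_10[(1/3)/(1/4)] = 1/3 × 0.1249 = 0.0416
  x=1: 7/24 × log_10[(7/24)/(11/20)] = 7/24 × -0.2755 = -0.0803
  x=2: 3/8 × log_10[(3/8)/(1/5)] = 3/8 × 0.2730 = 0.1024

D_KL(P||Q) = 0.0637 dits

Note: KL divergence is always non-negative and equals 0 iff P = Q.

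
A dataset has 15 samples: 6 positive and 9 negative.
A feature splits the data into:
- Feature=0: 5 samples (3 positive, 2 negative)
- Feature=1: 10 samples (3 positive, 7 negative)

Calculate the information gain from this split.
0.0598 bits

Information Gain = H(Y) - H(Y|Feature)

Before split:
P(positive) = 6/15 = 0.4000
H(Y) = 0.9710 bits

After split:
Feature=0: H = 0.9710 bits (weight = 5/15)
Feature=1: H = 0.8813 bits (weight = 10/15)
H(Y|Feature) = (5/15)×0.9710 + (10/15)×0.8813 = 0.9112 bits

Information Gain = 0.9710 - 0.9112 = 0.0598 bits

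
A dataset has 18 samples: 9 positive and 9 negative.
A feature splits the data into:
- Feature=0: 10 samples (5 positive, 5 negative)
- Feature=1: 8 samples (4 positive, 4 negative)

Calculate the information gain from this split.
0.0000 bits

Information Gain = H(Y) - H(Y|Feature)

Before split:
P(positive) = 9/18 = 0.5000
H(Y) = 1.0000 bits

After split:
Feature=0: H = 1.0000 bits (weight = 10/18)
Feature=1: H = 1.0000 bits (weight = 8/18)
H(Y|Feature) = (10/18)×1.0000 + (8/18)×1.0000 = 1.0000 bits

Information Gain = 1.0000 - 1.0000 = 0.0000 bits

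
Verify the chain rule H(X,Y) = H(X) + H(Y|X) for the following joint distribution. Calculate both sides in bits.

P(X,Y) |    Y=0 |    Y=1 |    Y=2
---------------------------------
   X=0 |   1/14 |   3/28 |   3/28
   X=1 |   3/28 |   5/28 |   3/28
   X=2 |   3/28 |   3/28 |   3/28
H(X,Y) = 3.1326, H(X) = 1.5722, H(Y|X) = 1.5603 (all in bits)

Chain rule: H(X,Y) = H(X) + H(Y|X)

Left side — joint entropy directly:
H(X,Y) = -Σ p(x,y) log p(x,y) = 3.1326 bits

Right side — compute H(Y|X) from the conditional distributions:
P(X) = (2/7, 11/28, 9/28), so H(X) = 1.5722 bits
H(Y|X) = Σ_x P(X=x) · H(Y|X=x):
  P(Y|X=0) = (1/4, 3/8, 3/8), H(Y|X=0) = 1.5613, weight P(X=0) = 2/7
  P(Y|X=1) = (3/11, 5/11, 3/11), H(Y|X=1) = 1.5395, weight P(X=1) = 11/28
  P(Y|X=2) = (1/3, 1/3, 1/3), H(Y|X=2) = 1.5850, weight P(X=2) = 9/28
H(Y|X) = 1.5603 bits

H(X) + H(Y|X) = 1.5722 + 1.5603 = 3.1326 bits

Both sides equal 3.1326 bits. ✓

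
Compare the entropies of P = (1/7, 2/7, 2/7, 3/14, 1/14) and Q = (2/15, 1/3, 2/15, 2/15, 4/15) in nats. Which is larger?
Q

Computing entropies in nats:
H(P) = 1.5125
H(Q) = 1.5246

Distribution Q has higher entropy.

Intuition: The distribution closer to uniform (more spread out) has higher entropy.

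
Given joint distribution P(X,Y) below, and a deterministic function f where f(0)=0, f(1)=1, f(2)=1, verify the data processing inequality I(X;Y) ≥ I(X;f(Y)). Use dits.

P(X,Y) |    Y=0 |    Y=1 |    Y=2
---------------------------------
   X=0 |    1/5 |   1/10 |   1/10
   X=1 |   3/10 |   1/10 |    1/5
I(X;Y) = 0.0030, I(X;f(Y)) = 0.0000, inequality holds: 0.0030 ≥ 0.0000

Data Processing Inequality: For any Markov chain X → Y → Z, we have I(X;Y) ≥ I(X;Z).

Here Z = f(Y) is a deterministic function of Y, forming X → Y → Z.

Original I(X;Y) = 0.0030 dits

After applying f:
P(X,Z) where Z=f(Y):
- P(X,Z=0) = P(X,Y=0)
- P(X,Z=1) = P(X,Y=1) + P(X,Y=2)

I(X;Z) = I(X;f(Y)) = 0.0000 dits

Verification: 0.0030 ≥ 0.0000 ✓

Information cannot be created by processing; the function f can only lose information about X.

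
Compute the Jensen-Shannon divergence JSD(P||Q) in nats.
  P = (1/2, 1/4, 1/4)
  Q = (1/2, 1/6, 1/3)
0.0072 nats

Jensen-Shannon divergence is:
JSD(P||Q) = 0.5 × D_KL(P||M) + 0.5 × D_KL(Q||M)
where M = 0.5 × (P + Q) is the mixture distribution.

M = 0.5 × (1/2, 1/4, 1/4) + 0.5 × (1/2, 1/6, 1/3) = (1/2, 5/24, 7/24)

D_KL(P||M) = 0.0070 nats
D_KL(Q||M) = 0.0073 nats

JSD(P||Q) = 0.5 × 0.0070 + 0.5 × 0.0073 = 0.0072 nats

Unlike KL divergence, JSD is symmetric and bounded: 0 ≤ JSD ≤ log(2).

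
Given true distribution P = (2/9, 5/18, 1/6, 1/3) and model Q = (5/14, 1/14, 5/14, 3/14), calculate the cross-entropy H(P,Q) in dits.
0.7153 dits

Cross-entropy: H(P,Q) = -Σ p(x) log q(x)

Alternatively: H(P,Q) = H(P) + D_KL(P||Q)
H(P) = 0.5884 dits
D_KL(P||Q) = 0.1268 dits

H(P,Q) = 0.5884 + 0.1268 = 0.7153 dits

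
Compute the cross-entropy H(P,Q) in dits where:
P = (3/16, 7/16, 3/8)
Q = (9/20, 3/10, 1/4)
0.5196 dits

Cross-entropy: H(P,Q) = -Σ p(x) log q(x)

Alternatively: H(P,Q) = H(P) + D_KL(P||Q)
H(P) = 0.4531 dits
D_KL(P||Q) = 0.0664 dits

H(P,Q) = 0.4531 + 0.0664 = 0.5196 dits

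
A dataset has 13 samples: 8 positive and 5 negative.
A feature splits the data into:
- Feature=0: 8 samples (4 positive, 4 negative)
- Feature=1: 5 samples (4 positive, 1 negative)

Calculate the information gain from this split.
0.0682 bits

Information Gain = H(Y) - H(Y|Feature)

Before split:
P(positive) = 8/13 = 0.6154
H(Y) = 0.9612 bits

After split:
Feature=0: H = 1.0000 bits (weight = 8/13)
Feature=1: H = 0.7219 bits (weight = 5/13)
H(Y|Feature) = (8/13)×1.0000 + (5/13)×0.7219 = 0.8930 bits

Information Gain = 0.9612 - 0.8930 = 0.0682 bits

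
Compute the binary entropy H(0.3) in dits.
0.2653 dits

The binary entropy function is:
H(p) = -p log(p) - (1-p) log(1-p)

H(0.3) = -0.3 × log_10(0.3) - 0.7 × log_10(0.7)
H(0.3) = 0.2653 dits

Note: Binary entropy is maximized at p=0.5 (H=1 bit) and minimized at p=0 or p=1 (H=0).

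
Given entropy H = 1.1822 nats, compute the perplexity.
3.2615

Perplexity is e^H (or exp(H) for natural log).

H = 1.1822 nats
Perplexity = e^1.1822 = 3.2615

Interpretation: The model's uncertainty is equivalent to choosing uniformly among 3.3 options.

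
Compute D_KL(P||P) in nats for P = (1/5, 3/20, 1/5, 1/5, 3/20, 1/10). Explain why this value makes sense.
0.0000 nats

KL divergence satisfies the Gibbs inequality: D_KL(P||Q) ≥ 0 for all distributions P, Q.

D_KL(P||Q) = Σ p(x) log(p(x)/q(x))
Each term is p(x) × log_e(p(x)/p(x)) = p(x) × log_e(1) = 0, so the sum is 0.
D_KL(P||Q) = 0.0000 nats

When P = Q, the KL divergence is exactly 0, as there is no 'divergence' between identical distributions.

This non-negativity is a fundamental property: relative entropy cannot be negative because it measures how different Q is from P.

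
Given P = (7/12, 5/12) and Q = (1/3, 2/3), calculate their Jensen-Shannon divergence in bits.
0.0459 bits

Jensen-Shannon divergence is:
JSD(P||Q) = 0.5 × D_KL(P||M) + 0.5 × D_KL(Q||M)
where M = 0.5 × (P + Q) is the mixture distribution.

M = 0.5 × (7/12, 5/12) + 0.5 × (1/3, 2/3) = (11/24, 13/24)

D_KL(P||M) = 0.0452 bits
D_KL(Q||M) = 0.0466 bits

JSD(P||Q) = 0.5 × 0.0452 + 0.5 × 0.0466 = 0.0459 bits

Unlike KL divergence, JSD is symmetric and bounded: 0 ≤ JSD ≤ log(2).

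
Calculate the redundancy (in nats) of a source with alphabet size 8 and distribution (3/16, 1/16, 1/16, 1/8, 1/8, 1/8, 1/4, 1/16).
0.1193 nats

Redundancy measures how far a source is from maximum entropy:
R = H_max - H(X)

Maximum entropy for 8 symbols: H_max = log_e(8) = 2.0794 nats
Actual entropy: H(X) = 1.9601 nats
Redundancy: R = 2.0794 - 1.9601 = 0.1193 nats

This redundancy represents potential for compression: the source could be compressed by 0.1193 nats per symbol.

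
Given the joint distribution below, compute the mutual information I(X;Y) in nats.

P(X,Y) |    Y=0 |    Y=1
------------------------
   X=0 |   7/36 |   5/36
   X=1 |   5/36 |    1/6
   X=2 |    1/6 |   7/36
0.0070 nats

Mutual information: I(X;Y) = H(X) + H(Y) - H(X,Y)

Marginals:
P(X) = (1/3, 11/36, 13/36), H(X) = 1.0963 nats
P(Y) = (1/2, 1/2), H(Y) = 0.6931 nats

Joint entropy: H(X,Y) = 1.7825 nats

I(X;Y) = 1.0963 + 0.6931 - 1.7825 = 0.0070 nats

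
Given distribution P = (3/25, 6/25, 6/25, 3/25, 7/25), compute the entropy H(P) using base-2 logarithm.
2.2366 bits

Shannon entropy is H(X) = -Σ p(x) log p(x).

For P = (3/25, 6/25, 6/25, 3/25, 7/25):
H = -3/25 × log_2(3/25) -6/25 × log_2(6/25) -6/25 × log_2(6/25) -3/25 × log_2(3/25) -7/25 × log_2(7/25)
H = 2.2366 bits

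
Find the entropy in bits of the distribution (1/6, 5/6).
0.6500 bits

Shannon entropy is H(X) = -Σ p(x) log p(x).

For P = (1/6, 5/6):
H = -1/6 × log_2(1/6) -5/6 × log_2(5/6)
H = 0.6500 bits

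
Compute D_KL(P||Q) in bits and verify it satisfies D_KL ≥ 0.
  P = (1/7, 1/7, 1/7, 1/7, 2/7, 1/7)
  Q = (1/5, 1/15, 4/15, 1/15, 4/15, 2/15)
0.1588 bits

KL divergence satisfies the Gibbs inequality: D_KL(P||Q) ≥ 0 for all distributions P, Q.

D_KL(P||Q) = Σ p(x) log(p(x)/q(x))
Term by term:
  x=0: 1/7 × log_2[(1/7)/(1/5)] = -0.0693
  x=1: 1/7 × log_2[(1/7)/(1/15)] = 0.1571
  x=2: 1/7 × log_2[(1/7)/(4/15)] = -0.1286
  x=3: 1/7 × log_2[(1/7)/(1/15)] = 0.1571
  x=4: 2/7 × log_2[(2/7)/(4/15)] = 0.0284
  x=5: 1/7 × log_2[(1/7)/(2/15)] = 0.0142
D_KL(P||Q) = 0.1588 bits

D_KL(P||Q) = 0.1588 ≥ 0 ✓

This non-negativity is a fundamental property: relative entropy cannot be negative because it measures how different Q is from P.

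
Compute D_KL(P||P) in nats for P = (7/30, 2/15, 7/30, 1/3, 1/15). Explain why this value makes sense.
0.0000 nats

KL divergence satisfies the Gibbs inequality: D_KL(P||Q) ≥ 0 for all distributions P, Q.

D_KL(P||Q) = Σ p(x) log(p(x)/q(x))
Each term is p(x) × log_e(p(x)/p(x)) = p(x) × log_e(1) = 0, so the sum is 0.
D_KL(P||Q) = 0.0000 nats

When P = Q, the KL divergence is exactly 0, as there is no 'divergence' between identical distributions.

This non-negativity is a fundamental property: relative entropy cannot be negative because it measures how different Q is from P.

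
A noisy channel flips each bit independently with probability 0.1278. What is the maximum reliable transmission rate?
0.4486 bits

For a binary symmetric channel (BSC) with error probability p:
Capacity C = 1 - H(p) bits per symbol

where H(p) = -p log₂(p) - (1-p) log₂(1-p) is the binary entropy function.

H(0.1278) = 0.5514 bits
C = 1 - 0.5514 = 0.4486 bits per symbol

This means we can reliably transmit up to 0.4486 bits of information per channel use.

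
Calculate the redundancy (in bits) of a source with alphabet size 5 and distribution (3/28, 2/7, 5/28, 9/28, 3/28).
0.1449 bits

Redundancy measures how far a source is from maximum entropy:
R = H_max - H(X)

Maximum entropy for 5 symbols: H_max = log_2(5) = 2.3219 bits
Actual entropy: H(X) = 2.1770 bits
Redundancy: R = 2.3219 - 2.1770 = 0.1449 bits

This redundancy represents potential for compression: the source could be compressed by 0.1449 bits per symbol.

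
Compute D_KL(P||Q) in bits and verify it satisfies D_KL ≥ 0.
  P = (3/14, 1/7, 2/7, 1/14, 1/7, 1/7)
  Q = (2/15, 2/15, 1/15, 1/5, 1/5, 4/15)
0.4567 bits

KL divergence satisfies the Gibbs inequality: D_KL(P||Q) ≥ 0 for all distributions P, Q.

D_KL(P||Q) = Σ p(x) log(p(x)/q(x))
Term by term:
  x=0: 3/14 × log_2[(3/14)/(2/15)] = 0.1467
  x=1: 1/7 × log_2[(1/7)/(2/15)] = 0.0142
  x=2: 2/7 × log_2[(2/7)/(1/15)] = 0.5999
  x=3: 1/14 × log_2[(1/14)/(1/5)] = -0.1061
  x=4: 1/7 × log_2[(1/7)/(1/5)] = -0.0693
  x=5: 1/7 × log_2[(1/7)/(4/15)] = -0.1286
D_KL(P||Q) = 0.4567 bits

D_KL(P||Q) = 0.4567 ≥ 0 ✓

This non-negativity is a fundamental property: relative entropy cannot be negative because it measures how different Q is from P.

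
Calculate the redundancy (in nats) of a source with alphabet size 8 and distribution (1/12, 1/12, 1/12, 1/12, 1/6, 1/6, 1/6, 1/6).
0.0566 nats

Redundancy measures how far a source is from maximum entropy:
R = H_max - H(X)

Maximum entropy for 8 symbols: H_max = log_e(8) = 2.0794 nats
Actual entropy: H(X) = 2.0228 nats
Redundancy: R = 2.0794 - 2.0228 = 0.0566 nats

This redundancy represents potential for compression: the source could be compressed by 0.0566 nats per symbol.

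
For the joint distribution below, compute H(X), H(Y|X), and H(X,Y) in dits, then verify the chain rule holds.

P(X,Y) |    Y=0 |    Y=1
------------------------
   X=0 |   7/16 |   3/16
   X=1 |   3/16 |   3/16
H(X,Y) = 0.5660, H(X) = 0.2873, H(Y|X) = 0.2787 (all in dits)

Chain rule: H(X,Y) = H(X) + H(Y|X)

Left side — joint entropy directly:
H(X,Y) = -Σ p(x,y) log p(x,y) = 0.5660 dits

Right side — compute H(Y|X) from the conditional distributions:
P(X) = (5/8, 3/8), so H(X) = 0.2873 dits
H(Y|X) = Σ_x P(X=x) · H(Y|X=x):
  P(Y|X=0) = (7/10, 3/10), H(Y|X=0) = 0.2653, weight P(X=0) = 5/8
  P(Y|X=1) = (1/2, 1/2), H(Y|X=1) = 0.3010, weight P(X=1) = 3/8
H(Y|X) = 0.2787 dits

H(X) + H(Y|X) = 0.2873 + 0.2787 = 0.5660 dits

Both sides equal 0.5660 dits. ✓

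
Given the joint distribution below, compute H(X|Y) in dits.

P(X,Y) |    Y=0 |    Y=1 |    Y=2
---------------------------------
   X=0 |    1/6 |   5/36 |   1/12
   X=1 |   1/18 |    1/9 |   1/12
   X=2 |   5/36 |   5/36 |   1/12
0.4627 dits

Using the chain rule: H(X|Y) = H(X,Y) - H(Y)

First, compute H(X,Y) = 0.9325 dits

Marginal P(Y) = (13/36, 7/18, 1/4)
H(Y) = 0.4698 dits

H(X|Y) = H(X,Y) - H(Y) = 0.9325 - 0.4698 = 0.4627 dits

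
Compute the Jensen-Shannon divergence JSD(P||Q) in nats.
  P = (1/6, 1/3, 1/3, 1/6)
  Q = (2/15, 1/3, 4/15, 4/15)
0.0086 nats

Jensen-Shannon divergence is:
JSD(P||Q) = 0.5 × D_KL(P||M) + 0.5 × D_KL(Q||M)
where M = 0.5 × (P + Q) is the mixture distribution.

M = 0.5 × (1/6, 1/3, 1/3, 1/6) + 0.5 × (2/15, 1/3, 4/15, 4/15) = (3/20, 1/3, 3/10, 0.216667)

D_KL(P||M) = 0.0090 nats
D_KL(Q||M) = 0.0083 nats

JSD(P||Q) = 0.5 × 0.0090 + 0.5 × 0.0083 = 0.0086 nats

Unlike KL divergence, JSD is symmetric and bounded: 0 ≤ JSD ≤ log(2).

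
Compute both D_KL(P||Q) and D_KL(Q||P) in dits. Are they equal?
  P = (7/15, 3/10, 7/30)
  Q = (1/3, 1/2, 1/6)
D_KL(P||Q) = 0.0357, D_KL(Q||P) = 0.0379

KL divergence is not symmetric: D_KL(P||Q) ≠ D_KL(Q||P) in general.

D_KL(P||Q) = 0.0357 dits
D_KL(Q||P) = 0.0379 dits

No, they are not equal!

This asymmetry is why KL divergence is not a true distance metric.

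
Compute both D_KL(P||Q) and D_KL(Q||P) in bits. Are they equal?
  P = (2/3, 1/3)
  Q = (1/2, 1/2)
D_KL(P||Q) = 0.0817, D_KL(Q||P) = 0.0850

KL divergence is not symmetric: D_KL(P||Q) ≠ D_KL(Q||P) in general.

D_KL(P||Q) = 0.0817 bits
D_KL(Q||P) = 0.0850 bits

No, they are not equal!

This asymmetry is why KL divergence is not a true distance metric.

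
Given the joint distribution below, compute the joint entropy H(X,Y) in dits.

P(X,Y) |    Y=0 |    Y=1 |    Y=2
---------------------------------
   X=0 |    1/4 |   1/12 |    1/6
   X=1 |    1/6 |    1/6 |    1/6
0.7592 dits

Joint entropy is H(X,Y) = -Σ_{x,y} p(x,y) log p(x,y).

Summing over all non-zero entries:
H(X,Y) = -[1/4·log_10(1/4) + 1/12·log_10(1/12) + 1/6·log_10(1/6) + 1/6·log_10(1/6) + 1/6·log_10(1/6) + 1/6·log_10(1/6)]
H(X,Y) = 0.7592 dits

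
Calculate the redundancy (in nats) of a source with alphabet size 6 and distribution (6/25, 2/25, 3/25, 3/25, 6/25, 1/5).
0.0739 nats

Redundancy measures how far a source is from maximum entropy:
R = H_max - H(X)

Maximum entropy for 6 symbols: H_max = log_e(6) = 1.7918 nats
Actual entropy: H(X) = 1.7178 nats
Redundancy: R = 1.7918 - 1.7178 = 0.0739 nats

This redundancy represents potential for compression: the source could be compressed by 0.0739 nats per symbol.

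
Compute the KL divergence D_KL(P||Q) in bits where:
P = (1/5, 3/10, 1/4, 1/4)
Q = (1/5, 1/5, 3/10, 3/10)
0.0440 bits

KL divergence: D_KL(P||Q) = Σ p(x) log(p(x)/q(x))

Computing term by term:
  x=0: 1/5 × log_2[(1/5)/(1/5)] = 1/5 × 0.0000 = 0.0000
  x=1: 3/10 × log_2[(3/10)/(1/5)] = 3/10 × 0.5850 = 0.1755
  x=2: 1/4 × log_2[(1/4)/(3/10)] = 1/4 × -0.2630 = -0.0658
  x=3: 1/4 × log_2[(1/4)/(3/10)] = 1/4 × -0.2630 = -0.0658

D_KL(P||Q) = 0.0440 bits

Note: KL divergence is always non-negative and equals 0 iff P = Q.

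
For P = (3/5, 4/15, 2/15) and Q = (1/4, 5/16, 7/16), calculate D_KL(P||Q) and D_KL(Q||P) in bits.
D_KL(P||Q) = 0.4682, D_KL(Q||P) = 0.5057

KL divergence is not symmetric: D_KL(P||Q) ≠ D_KL(Q||P) in general.

D_KL(P||Q) = 0.4682 bits
D_KL(Q||P) = 0.5057 bits

No, they are not equal!

This asymmetry is why KL divergence is not a true distance metric.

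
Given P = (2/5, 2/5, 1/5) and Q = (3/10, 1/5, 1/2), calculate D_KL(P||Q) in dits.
0.0908 dits

KL divergence: D_KL(P||Q) = Σ p(x) log(p(x)/q(x))

Computing term by term:
  x=0: 2/5 × log_10[(2/5)/(3/10)] = 2/5 × 0.1249 = 0.0500
  x=1: 2/5 × log_10[(2/5)/(1/5)] = 2/5 × 0.3010 = 0.1204
  x=2: 1/5 × log_10[(1/5)/(1/2)] = 1/5 × -0.3979 = -0.0796

D_KL(P||Q) = 0.0908 dits

Note: KL divergence is always non-negative and equals 0 iff P = Q.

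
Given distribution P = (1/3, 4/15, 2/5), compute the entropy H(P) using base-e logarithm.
1.0852 nats

Shannon entropy is H(X) = -Σ p(x) log p(x).

For P = (1/3, 4/15, 2/5):
H = -1/3 × log_e(1/3) -4/15 × log_e(4/15) -2/5 × log_e(2/5)
H = 1.0852 nats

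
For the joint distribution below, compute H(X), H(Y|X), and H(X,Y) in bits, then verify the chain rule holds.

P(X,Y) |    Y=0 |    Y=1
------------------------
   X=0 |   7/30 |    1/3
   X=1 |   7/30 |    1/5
H(X,Y) = 1.9725, H(X) = 0.9871, H(Y|X) = 0.9854 (all in bits)

Chain rule: H(X,Y) = H(X) + H(Y|X)

Left side — joint entropy directly:
H(X,Y) = -Σ p(x,y) log p(x,y) = 1.9725 bits

Right side — compute H(Y|X) from the conditional distributions:
P(X) = (17/30, 13/30), so H(X) = 0.9871 bits
H(Y|X) = Σ_x P(X=x) · H(Y|X=x):
  P(Y|X=0) = (7/17, 10/17), H(Y|X=0) = 0.9774, weight P(X=0) = 17/30
  P(Y|X=1) = (7/13, 6/13), H(Y|X=1) = 0.9957, weight P(X=1) = 13/30
H(Y|X) = 0.9854 bits

H(X) + H(Y|X) = 0.9871 + 0.9854 = 1.9725 bits

Both sides equal 1.9725 bits. ✓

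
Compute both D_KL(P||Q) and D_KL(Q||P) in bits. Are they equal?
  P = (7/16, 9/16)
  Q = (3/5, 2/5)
D_KL(P||Q) = 0.0773, D_KL(Q||P) = 0.0767

KL divergence is not symmetric: D_KL(P||Q) ≠ D_KL(Q||P) in general.

D_KL(P||Q) = 0.0773 bits
D_KL(Q||P) = 0.0767 bits

No, they are not equal!

This asymmetry is why KL divergence is not a true distance metric.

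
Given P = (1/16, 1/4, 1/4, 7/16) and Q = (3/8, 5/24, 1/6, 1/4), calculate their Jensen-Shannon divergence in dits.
0.0347 dits

Jensen-Shannon divergence is:
JSD(P||Q) = 0.5 × D_KL(P||M) + 0.5 × D_KL(Q||M)
where M = 0.5 × (P + Q) is the mixture distribution.

M = 0.5 × (1/16, 1/4, 1/4, 7/16) + 0.5 × (3/8, 5/24, 1/6, 1/4) = (7/32, 0.229167, 5/24, 11/32)

D_KL(P||M) = 0.0411 dits
D_KL(Q||M) = 0.0284 dits

JSD(P||Q) = 0.5 × 0.0411 + 0.5 × 0.0284 = 0.0347 dits

Unlike KL divergence, JSD is symmetric and bounded: 0 ≤ JSD ≤ log(2).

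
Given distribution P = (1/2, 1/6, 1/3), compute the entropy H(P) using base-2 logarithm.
1.4591 bits

Shannon entropy is H(X) = -Σ p(x) log p(x).

For P = (1/2, 1/6, 1/3):
H = -1/2 × log_2(1/2) -1/6 × log_2(1/6) -1/3 × log_2(1/3)
H = 1.4591 bits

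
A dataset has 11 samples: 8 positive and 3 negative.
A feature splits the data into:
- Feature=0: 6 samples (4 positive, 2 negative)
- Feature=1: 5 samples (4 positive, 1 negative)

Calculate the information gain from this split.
0.0163 bits

Information Gain = H(Y) - H(Y|Feature)

Before split:
P(positive) = 8/11 = 0.7273
H(Y) = 0.8454 bits

After split:
Feature=0: H = 0.9183 bits (weight = 6/11)
Feature=1: H = 0.7219 bits (weight = 5/11)
H(Y|Feature) = (6/11)×0.9183 + (5/11)×0.7219 = 0.8290 bits

Information Gain = 0.8454 - 0.8290 = 0.0163 bits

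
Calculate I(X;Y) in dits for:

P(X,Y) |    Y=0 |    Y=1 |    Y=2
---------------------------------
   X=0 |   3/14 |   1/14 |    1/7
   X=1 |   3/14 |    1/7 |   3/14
0.0039 dits

Mutual information: I(X;Y) = H(X) + H(Y) - H(X,Y)

Marginals:
P(X) = (3/7, 4/7), H(X) = 0.2966 dits
P(Y) = (3/7, 3/14, 5/14), H(Y) = 0.4608 dits

Joint entropy: H(X,Y) = 0.7534 dits

I(X;Y) = 0.2966 + 0.4608 - 0.7534 = 0.0039 dits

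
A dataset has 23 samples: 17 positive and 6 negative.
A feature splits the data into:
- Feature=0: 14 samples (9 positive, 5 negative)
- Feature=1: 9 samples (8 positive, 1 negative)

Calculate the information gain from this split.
0.0588 bits

Information Gain = H(Y) - H(Y|Feature)

Before split:
P(positive) = 17/23 = 0.7391
H(Y) = 0.8281 bits

After split:
Feature=0: H = 0.9403 bits (weight = 14/23)
Feature=1: H = 0.5033 bits (weight = 9/23)
H(Y|Feature) = (14/23)×0.9403 + (9/23)×0.5033 = 0.7693 bits

Information Gain = 0.8281 - 0.7693 = 0.0588 bits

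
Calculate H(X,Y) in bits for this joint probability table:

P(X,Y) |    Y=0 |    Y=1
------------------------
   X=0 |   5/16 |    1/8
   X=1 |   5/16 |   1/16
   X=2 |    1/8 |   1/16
2.2988 bits

Joint entropy is H(X,Y) = -Σ_{x,y} p(x,y) log p(x,y).

Summing over all non-zero entries:
H(X,Y) = -[5/16·log_2(5/16) + 1/8·log_2(1/8) + 5/16·log_2(5/16) + 1/16·log_2(1/16) + 1/8·log_2(1/8) + 1/16·log_2(1/16)]
H(X,Y) = 2.2988 bits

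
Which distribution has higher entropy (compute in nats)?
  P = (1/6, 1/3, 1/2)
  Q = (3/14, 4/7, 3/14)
P

Computing entropies in nats:
H(P) = 1.0114
H(Q) = 0.9800

Distribution P has higher entropy.

Intuition: The distribution closer to uniform (more spread out) has higher entropy.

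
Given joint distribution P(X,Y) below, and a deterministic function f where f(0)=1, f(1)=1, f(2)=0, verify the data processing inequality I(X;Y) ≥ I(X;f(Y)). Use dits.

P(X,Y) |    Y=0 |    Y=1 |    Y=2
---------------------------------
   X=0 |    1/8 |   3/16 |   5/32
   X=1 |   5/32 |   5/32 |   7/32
I(X;Y) = 0.0028, I(X;f(Y)) = 0.0014, inequality holds: 0.0028 ≥ 0.0014

Data Processing Inequality: For any Markov chain X → Y → Z, we have I(X;Y) ≥ I(X;Z).

Here Z = f(Y) is a deterministic function of Y, forming X → Y → Z.

Original I(X;Y) = 0.0028 dits

After applying f:
P(X,Z) where Z=f(Y):
- P(X,Z=0) = P(X,Y=2)
- P(X,Z=1) = P(X,Y=0) + P(X,Y=1)

I(X;Z) = I(X;f(Y)) = 0.0014 dits

Verification: 0.0028 ≥ 0.0014 ✓

Information cannot be created by processing; the function f can only lose information about X.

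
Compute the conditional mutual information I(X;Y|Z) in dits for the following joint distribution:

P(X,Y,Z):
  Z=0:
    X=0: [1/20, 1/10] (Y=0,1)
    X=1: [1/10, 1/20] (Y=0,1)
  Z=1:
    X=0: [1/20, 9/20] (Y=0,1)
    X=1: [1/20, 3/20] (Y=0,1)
0.0126 dits

Conditional mutual information: I(X;Y|Z) = H(X|Z) + H(Y|Z) - H(X,Y|Z)

H(Z) = 0.2653
H(X,Z) = 0.5375 → H(X|Z) = 0.2722
H(Y,Z) = 0.4803 → H(Y|Z) = 0.2150
H(X,Y,Z) = 0.7398 → H(X,Y|Z) = 0.4746

I(X;Y|Z) = 0.2722 + 0.2150 - 0.4746 = 0.0126 dits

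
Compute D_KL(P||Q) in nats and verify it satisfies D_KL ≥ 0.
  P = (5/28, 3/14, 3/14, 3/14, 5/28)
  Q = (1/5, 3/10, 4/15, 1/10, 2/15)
0.0763 nats

KL divergence satisfies the Gibbs inequality: D_KL(P||Q) ≥ 0 for all distributions P, Q.

D_KL(P||Q) = Σ p(x) log(p(x)/q(x))
Term by term:
  x=0: 5/28 × log_e[(5/28)/(1/5)] = -0.0202
  x=1: 3/14 × log_e[(3/14)/(3/10)] = -0.0721
  x=2: 3/14 × log_e[(3/14)/(4/15)] = -0.0469
  x=3: 3/14 × log_e[(3/14)/(1/10)] = 0.1633
  x=4: 5/28 × log_e[(5/28)/(2/15)] = 0.0522
D_KL(P||Q) = 0.0763 nats

D_KL(P||Q) = 0.0763 ≥ 0 ✓

This non-negativity is a fundamental property: relative entropy cannot be negative because it measures how different Q is from P.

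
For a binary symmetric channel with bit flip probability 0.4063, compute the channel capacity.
0.0255 bits

For a binary symmetric channel (BSC) with error probability p:
Capacity C = 1 - H(p) bits per symbol

where H(p) = -p log₂(p) - (1-p) log₂(1-p) is the binary entropy function.

H(0.4063) = 0.9745 bits
C = 1 - 0.9745 = 0.0255 bits per symbol

This means we can reliably transmit up to 0.0255 bits of information per channel use.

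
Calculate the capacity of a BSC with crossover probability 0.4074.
0.0249 bits

For a binary symmetric channel (BSC) with error probability p:
Capacity C = 1 - H(p) bits per symbol

where H(p) = -p log₂(p) - (1-p) log₂(1-p) is the binary entropy function.

H(0.4074) = 0.9751 bits
C = 1 - 0.9751 = 0.0249 bits per symbol

This means we can reliably transmit up to 0.0249 bits of information per channel use.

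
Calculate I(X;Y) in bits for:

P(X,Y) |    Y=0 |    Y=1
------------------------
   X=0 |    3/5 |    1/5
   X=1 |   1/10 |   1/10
0.0323 bits

Mutual information: I(X;Y) = H(X) + H(Y) - H(X,Y)

Marginals:
P(X) = (4/5, 1/5), H(X) = 0.7219 bits
P(Y) = (7/10, 3/10), H(Y) = 0.8813 bits

Joint entropy: H(X,Y) = 1.5710 bits

I(X;Y) = 0.7219 + 0.8813 - 1.5710 = 0.0323 bits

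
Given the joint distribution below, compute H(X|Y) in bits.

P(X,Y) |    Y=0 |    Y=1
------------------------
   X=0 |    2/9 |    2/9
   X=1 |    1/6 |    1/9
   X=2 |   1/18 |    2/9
1.4702 bits

Using the chain rule: H(X|Y) = H(X,Y) - H(Y)

First, compute H(X,Y) = 2.4613 bits

Marginal P(Y) = (4/9, 5/9)
H(Y) = 0.9911 bits

H(X|Y) = H(X,Y) - H(Y) = 2.4613 - 0.9911 = 1.4702 bits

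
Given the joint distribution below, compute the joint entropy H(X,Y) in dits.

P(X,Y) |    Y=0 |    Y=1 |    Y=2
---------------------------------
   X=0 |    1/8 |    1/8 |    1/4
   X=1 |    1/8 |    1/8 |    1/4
0.7526 dits

Joint entropy is H(X,Y) = -Σ_{x,y} p(x,y) log p(x,y).

Summing over all non-zero entries:
H(X,Y) = -[1/8·log_10(1/8) + 1/8·log_10(1/8) + 1/4·log_10(1/4) + 1/8·log_10(1/8) + 1/8·log_10(1/8) + 1/4·log_10(1/4)]
H(X,Y) = 0.7526 dits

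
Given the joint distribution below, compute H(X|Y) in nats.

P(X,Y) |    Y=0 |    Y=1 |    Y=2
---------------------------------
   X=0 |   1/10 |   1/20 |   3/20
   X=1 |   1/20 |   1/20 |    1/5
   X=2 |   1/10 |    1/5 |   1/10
1.0014 nats

Using the chain rule: H(X|Y) = H(X,Y) - H(Y)

First, compute H(X,Y) = 2.0685 nats

Marginal P(Y) = (1/4, 3/10, 9/20)
H(Y) = 1.0671 nats

H(X|Y) = H(X,Y) - H(Y) = 2.0685 - 1.0671 = 1.0014 nats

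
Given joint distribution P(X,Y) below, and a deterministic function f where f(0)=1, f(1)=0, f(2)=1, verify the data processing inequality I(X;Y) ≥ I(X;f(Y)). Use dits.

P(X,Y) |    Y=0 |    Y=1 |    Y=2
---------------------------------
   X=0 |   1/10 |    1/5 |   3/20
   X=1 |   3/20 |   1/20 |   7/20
I(X;Y) = 0.0388, I(X;f(Y)) = 0.0372, inequality holds: 0.0388 ≥ 0.0372

Data Processing Inequality: For any Markov chain X → Y → Z, we have I(X;Y) ≥ I(X;Z).

Here Z = f(Y) is a deterministic function of Y, forming X → Y → Z.

Original I(X;Y) = 0.0388 dits

After applying f:
P(X,Z) where Z=f(Y):
- P(X,Z=0) = P(X,Y=1)
- P(X,Z=1) = P(X,Y=0) + P(X,Y=2)

I(X;Z) = I(X;f(Y)) = 0.0372 dits

Verification: 0.0388 ≥ 0.0372 ✓

Information cannot be created by processing; the function f can only lose information about X.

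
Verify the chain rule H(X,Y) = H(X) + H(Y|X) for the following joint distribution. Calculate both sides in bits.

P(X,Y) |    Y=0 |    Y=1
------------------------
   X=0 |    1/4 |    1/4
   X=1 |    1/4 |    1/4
H(X,Y) = 2.0000, H(X) = 1.0000, H(Y|X) = 1.0000 (all in bits)

Chain rule: H(X,Y) = H(X) + H(Y|X)

Left side — joint entropy directly:
H(X,Y) = -Σ p(x,y) log p(x,y) = 2.0000 bits

Right side — compute H(Y|X) from the conditional distributions:
P(X) = (1/2, 1/2), so H(X) = 1.0000 bits
H(Y|X) = Σ_x P(X=x) · H(Y|X=x):
  P(Y|X=0) = (1/2, 1/2), H(Y|X=0) = 1.0000, weight P(X=0) = 1/2
  P(Y|X=1) = (1/2, 1/2), H(Y|X=1) = 1.0000, weight P(X=1) = 1/2
H(Y|X) = 1.0000 bits

H(X) + H(Y|X) = 1.0000 + 1.0000 = 2.0000 bits

Both sides equal 2.0000 bits. ✓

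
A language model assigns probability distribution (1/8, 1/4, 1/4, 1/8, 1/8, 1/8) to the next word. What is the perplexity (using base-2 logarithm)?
5.6569

Perplexity is 2^H (or exp(H) for natural log).

First, H = -Σ p log p = 2.5000 bits
Perplexity = 2^2.5000 = 5.6569

Interpretation: The model's uncertainty is equivalent to choosing uniformly among 5.7 options.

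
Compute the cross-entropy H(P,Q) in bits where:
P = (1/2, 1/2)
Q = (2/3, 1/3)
1.0850 bits

Cross-entropy: H(P,Q) = -Σ p(x) log q(x)

Alternatively: H(P,Q) = H(P) + D_KL(P||Q)
H(P) = 1.0000 bits
D_KL(P||Q) = 0.0850 bits

H(P,Q) = 1.0000 + 0.0850 = 1.0850 bits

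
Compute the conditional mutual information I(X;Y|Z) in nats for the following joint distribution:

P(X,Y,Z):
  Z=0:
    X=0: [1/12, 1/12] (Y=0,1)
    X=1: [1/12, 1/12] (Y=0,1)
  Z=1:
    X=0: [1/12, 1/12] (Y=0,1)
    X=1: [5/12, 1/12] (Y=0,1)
0.0341 nats

Conditional mutual information: I(X;Y|Z) = H(X|Z) + H(Y|Z) - H(X,Y|Z)

H(Z) = 0.6365
H(X,Z) = 1.2425 → H(X|Z) = 0.6059
H(Y,Z) = 1.2425 → H(Y|Z) = 0.6059
H(X,Y,Z) = 1.8143 → H(X,Y|Z) = 1.1778

I(X;Y|Z) = 0.6059 + 0.6059 - 1.1778 = 0.0341 nats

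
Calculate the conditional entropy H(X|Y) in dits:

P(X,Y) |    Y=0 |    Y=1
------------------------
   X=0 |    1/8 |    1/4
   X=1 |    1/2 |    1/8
0.2395 dits

Using the chain rule: H(X|Y) = H(X,Y) - H(Y)

First, compute H(X,Y) = 0.5268 dits

Marginal P(Y) = (5/8, 3/8)
H(Y) = 0.2873 dits

H(X|Y) = H(X,Y) - H(Y) = 0.5268 - 0.2873 = 0.2395 dits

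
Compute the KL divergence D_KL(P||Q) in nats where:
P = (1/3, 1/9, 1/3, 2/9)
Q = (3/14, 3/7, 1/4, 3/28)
0.2553 nats

KL divergence: D_KL(P||Q) = Σ p(x) log(p(x)/q(x))

Computing term by term:
  x=0: 1/3 × log_e[(1/3)/(3/14)] = 1/3 × 0.4418 = 0.1473
  x=1: 1/9 × log_e[(1/9)/(3/7)] = 1/9 × -1.3499 = -0.1500
  x=2: 1/3 × log_e[(1/3)/(1/4)] = 1/3 × 0.2877 = 0.0959
  x=3: 2/9 × log_e[(2/9)/(3/28)] = 2/9 × 0.7295 = 0.1621

D_KL(P||Q) = 0.2553 nats

Note: KL divergence is always non-negative and equals 0 iff P = Q.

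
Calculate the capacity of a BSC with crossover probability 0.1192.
0.4729 bits

For a binary symmetric channel (BSC) with error probability p:
Capacity C = 1 - H(p) bits per symbol

where H(p) = -p log₂(p) - (1-p) log₂(1-p) is the binary entropy function.

H(0.1192) = 0.5271 bits
C = 1 - 0.5271 = 0.4729 bits per symbol

This means we can reliably transmit up to 0.4729 bits of information per channel use.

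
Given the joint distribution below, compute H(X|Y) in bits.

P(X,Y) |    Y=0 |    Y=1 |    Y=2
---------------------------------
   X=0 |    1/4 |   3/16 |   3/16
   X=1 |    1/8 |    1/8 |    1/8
0.9512 bits

Using the chain rule: H(X|Y) = H(X,Y) - H(Y)

First, compute H(X,Y) = 2.5306 bits

Marginal P(Y) = (3/8, 5/16, 5/16)
H(Y) = 1.5794 bits

H(X|Y) = H(X,Y) - H(Y) = 2.5306 - 1.5794 = 0.9512 bits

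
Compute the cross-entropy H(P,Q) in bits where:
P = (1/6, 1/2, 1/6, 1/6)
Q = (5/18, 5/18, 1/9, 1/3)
2.0245 bits

Cross-entropy: H(P,Q) = -Σ p(x) log q(x)

Alternatively: H(P,Q) = H(P) + D_KL(P||Q)
H(P) = 1.7925 bits
D_KL(P||Q) = 0.2320 bits

H(P,Q) = 1.7925 + 0.2320 = 2.0245 bits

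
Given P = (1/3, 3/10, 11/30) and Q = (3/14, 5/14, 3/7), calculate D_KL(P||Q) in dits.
0.0164 dits

KL divergence: D_KL(P||Q) = Σ p(x) log(p(x)/q(x))

Computing term by term:
  x=0: 1/3 × log_10[(1/3)/(3/14)] = 1/3 × 0.1919 = 0.0640
  x=1: 3/10 × log_10[(3/10)/(5/14)] = 3/10 × -0.0757 = -0.0227
  x=2: 11/30 × log_10[(11/30)/(3/7)] = 11/30 × -0.0678 = -0.0248

D_KL(P||Q) = 0.0164 dits

Note: KL divergence is always non-negative and equals 0 iff P = Q.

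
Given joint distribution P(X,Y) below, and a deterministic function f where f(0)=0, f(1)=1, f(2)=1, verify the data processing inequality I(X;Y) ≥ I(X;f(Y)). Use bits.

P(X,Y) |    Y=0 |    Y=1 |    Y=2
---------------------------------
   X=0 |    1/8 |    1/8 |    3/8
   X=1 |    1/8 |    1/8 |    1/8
I(X;Y) = 0.0488, I(X;f(Y)) = 0.0157, inequality holds: 0.0488 ≥ 0.0157

Data Processing Inequality: For any Markov chain X → Y → Z, we have I(X;Y) ≥ I(X;Z).

Here Z = f(Y) is a deterministic function of Y, forming X → Y → Z.

Original I(X;Y) = 0.0488 bits

After applying f:
P(X,Z) where Z=f(Y):
- P(X,Z=0) = P(X,Y=0)
- P(X,Z=1) = P(X,Y=1) + P(X,Y=2)

I(X;Z) = I(X;f(Y)) = 0.0157 bits

Verification: 0.0488 ≥ 0.0157 ✓

Information cannot be created by processing; the function f can only lose information about X.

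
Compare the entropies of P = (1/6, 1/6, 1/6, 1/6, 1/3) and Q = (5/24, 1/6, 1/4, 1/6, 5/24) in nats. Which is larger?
Q

Computing entropies in nats:
H(P) = 1.5607
H(Q) = 1.5974

Distribution Q has higher entropy.

Intuition: The distribution closer to uniform (more spread out) has higher entropy.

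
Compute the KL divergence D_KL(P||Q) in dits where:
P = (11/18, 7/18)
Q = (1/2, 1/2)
0.0108 dits

KL divergence: D_KL(P||Q) = Σ p(x) log(p(x)/q(x))

Computing term by term:
  x=0: 11/18 × log_10[(11/18)/(1/2)] = 11/18 × 0.0872 = 0.0533
  x=1: 7/18 × log_10[(7/18)/(1/2)] = 7/18 × -0.1091 = -0.0424

D_KL(P||Q) = 0.0108 dits

Note: KL divergence is always non-negative and equals 0 iff P = Q.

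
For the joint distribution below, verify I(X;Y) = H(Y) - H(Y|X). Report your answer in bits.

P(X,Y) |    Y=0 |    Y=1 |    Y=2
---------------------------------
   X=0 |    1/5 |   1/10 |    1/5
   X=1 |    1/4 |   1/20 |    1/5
I(X;Y) = 0.0163 bits

Mutual information has multiple equivalent forms:
- I(X;Y) = H(X) - H(X|Y)
- I(X;Y) = H(Y) - H(Y|X)
- I(X;Y) = H(X) + H(Y) - H(X,Y)

Computing all quantities:
H(X) = 1.0000, H(Y) = 1.4577, H(X,Y) = 2.4414
H(X|Y) = 0.9837, H(Y|X) = 1.4414

Verification:
H(X) - H(X|Y) = 1.0000 - 0.9837 = 0.0163
H(Y) - H(Y|X) = 1.4577 - 1.4414 = 0.0163
H(X) + H(Y) - H(X,Y) = 1.0000 + 1.4577 - 2.4414 = 0.0163

All forms give I(X;Y) = 0.0163 bits. ✓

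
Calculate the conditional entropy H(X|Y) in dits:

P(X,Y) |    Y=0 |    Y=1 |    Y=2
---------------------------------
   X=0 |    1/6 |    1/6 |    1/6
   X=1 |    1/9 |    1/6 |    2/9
0.2969 dits

Using the chain rule: H(X|Y) = H(X,Y) - H(Y)

First, compute H(X,Y) = 0.7700 dits

Marginal P(Y) = (5/18, 1/3, 7/18)
H(Y) = 0.4731 dits

H(X|Y) = H(X,Y) - H(Y) = 0.7700 - 0.4731 = 0.2969 dits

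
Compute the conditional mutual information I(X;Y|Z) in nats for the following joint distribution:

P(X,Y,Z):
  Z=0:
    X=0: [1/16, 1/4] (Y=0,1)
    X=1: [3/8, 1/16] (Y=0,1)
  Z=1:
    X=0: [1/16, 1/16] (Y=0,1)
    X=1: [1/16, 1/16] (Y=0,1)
0.1736 nats

Conditional mutual information: I(X;Y|Z) = H(X|Z) + H(Y|Z) - H(X,Y|Z)

H(Z) = 0.5623
H(X,Z) = 1.2450 → H(X|Z) = 0.6827
H(Y,Z) = 1.2450 → H(Y|Z) = 0.6827
H(X,Y,Z) = 1.7541 → H(X,Y|Z) = 1.1918

I(X;Y|Z) = 0.6827 + 0.6827 - 1.1918 = 0.1736 nats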